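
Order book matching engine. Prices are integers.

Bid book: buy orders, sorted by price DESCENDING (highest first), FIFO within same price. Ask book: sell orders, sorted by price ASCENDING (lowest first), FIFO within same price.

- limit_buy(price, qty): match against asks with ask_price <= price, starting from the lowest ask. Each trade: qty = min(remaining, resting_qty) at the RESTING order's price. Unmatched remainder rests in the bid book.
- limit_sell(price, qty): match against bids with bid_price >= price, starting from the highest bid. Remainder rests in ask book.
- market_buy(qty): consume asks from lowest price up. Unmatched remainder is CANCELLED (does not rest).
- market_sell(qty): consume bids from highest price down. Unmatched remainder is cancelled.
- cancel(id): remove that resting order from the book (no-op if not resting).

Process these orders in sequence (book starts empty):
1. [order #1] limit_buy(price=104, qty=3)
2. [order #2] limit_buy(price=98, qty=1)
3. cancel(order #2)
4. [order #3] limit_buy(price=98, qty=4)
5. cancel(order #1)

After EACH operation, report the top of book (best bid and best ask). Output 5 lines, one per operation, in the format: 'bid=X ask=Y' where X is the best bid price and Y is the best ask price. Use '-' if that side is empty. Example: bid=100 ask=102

After op 1 [order #1] limit_buy(price=104, qty=3): fills=none; bids=[#1:3@104] asks=[-]
After op 2 [order #2] limit_buy(price=98, qty=1): fills=none; bids=[#1:3@104 #2:1@98] asks=[-]
After op 3 cancel(order #2): fills=none; bids=[#1:3@104] asks=[-]
After op 4 [order #3] limit_buy(price=98, qty=4): fills=none; bids=[#1:3@104 #3:4@98] asks=[-]
After op 5 cancel(order #1): fills=none; bids=[#3:4@98] asks=[-]

Answer: bid=104 ask=-
bid=104 ask=-
bid=104 ask=-
bid=104 ask=-
bid=98 ask=-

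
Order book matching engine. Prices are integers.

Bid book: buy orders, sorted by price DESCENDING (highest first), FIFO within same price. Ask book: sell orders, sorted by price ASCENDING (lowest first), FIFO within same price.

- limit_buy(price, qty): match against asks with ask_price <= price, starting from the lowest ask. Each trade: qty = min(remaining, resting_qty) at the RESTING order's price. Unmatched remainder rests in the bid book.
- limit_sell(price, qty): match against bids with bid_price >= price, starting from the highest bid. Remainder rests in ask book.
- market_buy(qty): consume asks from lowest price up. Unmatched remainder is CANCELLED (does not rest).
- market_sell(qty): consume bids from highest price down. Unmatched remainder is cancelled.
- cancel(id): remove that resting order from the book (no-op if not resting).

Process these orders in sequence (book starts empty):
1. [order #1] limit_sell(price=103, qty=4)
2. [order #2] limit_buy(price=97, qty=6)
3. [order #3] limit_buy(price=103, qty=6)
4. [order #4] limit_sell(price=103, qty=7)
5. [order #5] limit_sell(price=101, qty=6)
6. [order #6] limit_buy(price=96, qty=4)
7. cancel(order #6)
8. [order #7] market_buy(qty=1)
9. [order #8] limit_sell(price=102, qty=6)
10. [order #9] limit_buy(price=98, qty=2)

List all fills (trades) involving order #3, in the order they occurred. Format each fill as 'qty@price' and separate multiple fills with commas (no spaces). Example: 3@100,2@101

After op 1 [order #1] limit_sell(price=103, qty=4): fills=none; bids=[-] asks=[#1:4@103]
After op 2 [order #2] limit_buy(price=97, qty=6): fills=none; bids=[#2:6@97] asks=[#1:4@103]
After op 3 [order #3] limit_buy(price=103, qty=6): fills=#3x#1:4@103; bids=[#3:2@103 #2:6@97] asks=[-]
After op 4 [order #4] limit_sell(price=103, qty=7): fills=#3x#4:2@103; bids=[#2:6@97] asks=[#4:5@103]
After op 5 [order #5] limit_sell(price=101, qty=6): fills=none; bids=[#2:6@97] asks=[#5:6@101 #4:5@103]
After op 6 [order #6] limit_buy(price=96, qty=4): fills=none; bids=[#2:6@97 #6:4@96] asks=[#5:6@101 #4:5@103]
After op 7 cancel(order #6): fills=none; bids=[#2:6@97] asks=[#5:6@101 #4:5@103]
After op 8 [order #7] market_buy(qty=1): fills=#7x#5:1@101; bids=[#2:6@97] asks=[#5:5@101 #4:5@103]
After op 9 [order #8] limit_sell(price=102, qty=6): fills=none; bids=[#2:6@97] asks=[#5:5@101 #8:6@102 #4:5@103]
After op 10 [order #9] limit_buy(price=98, qty=2): fills=none; bids=[#9:2@98 #2:6@97] asks=[#5:5@101 #8:6@102 #4:5@103]

Answer: 4@103,2@103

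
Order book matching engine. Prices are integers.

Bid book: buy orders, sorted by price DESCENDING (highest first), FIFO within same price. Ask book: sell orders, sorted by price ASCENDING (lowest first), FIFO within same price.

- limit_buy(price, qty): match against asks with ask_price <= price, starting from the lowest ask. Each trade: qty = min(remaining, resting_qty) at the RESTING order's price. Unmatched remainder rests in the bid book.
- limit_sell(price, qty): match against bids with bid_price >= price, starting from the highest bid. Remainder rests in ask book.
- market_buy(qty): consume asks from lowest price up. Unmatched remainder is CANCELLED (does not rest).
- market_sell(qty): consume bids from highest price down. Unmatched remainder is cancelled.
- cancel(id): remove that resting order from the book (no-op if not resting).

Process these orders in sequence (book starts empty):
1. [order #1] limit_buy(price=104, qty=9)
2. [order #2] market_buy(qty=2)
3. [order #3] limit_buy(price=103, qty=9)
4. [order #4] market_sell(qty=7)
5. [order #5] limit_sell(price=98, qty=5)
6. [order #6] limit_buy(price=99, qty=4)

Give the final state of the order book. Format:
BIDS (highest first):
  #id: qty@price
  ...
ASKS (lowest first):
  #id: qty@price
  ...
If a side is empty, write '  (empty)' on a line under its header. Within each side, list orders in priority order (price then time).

Answer: BIDS (highest first):
  #3: 6@103
  #6: 4@99
ASKS (lowest first):
  (empty)

Derivation:
After op 1 [order #1] limit_buy(price=104, qty=9): fills=none; bids=[#1:9@104] asks=[-]
After op 2 [order #2] market_buy(qty=2): fills=none; bids=[#1:9@104] asks=[-]
After op 3 [order #3] limit_buy(price=103, qty=9): fills=none; bids=[#1:9@104 #3:9@103] asks=[-]
After op 4 [order #4] market_sell(qty=7): fills=#1x#4:7@104; bids=[#1:2@104 #3:9@103] asks=[-]
After op 5 [order #5] limit_sell(price=98, qty=5): fills=#1x#5:2@104 #3x#5:3@103; bids=[#3:6@103] asks=[-]
After op 6 [order #6] limit_buy(price=99, qty=4): fills=none; bids=[#3:6@103 #6:4@99] asks=[-]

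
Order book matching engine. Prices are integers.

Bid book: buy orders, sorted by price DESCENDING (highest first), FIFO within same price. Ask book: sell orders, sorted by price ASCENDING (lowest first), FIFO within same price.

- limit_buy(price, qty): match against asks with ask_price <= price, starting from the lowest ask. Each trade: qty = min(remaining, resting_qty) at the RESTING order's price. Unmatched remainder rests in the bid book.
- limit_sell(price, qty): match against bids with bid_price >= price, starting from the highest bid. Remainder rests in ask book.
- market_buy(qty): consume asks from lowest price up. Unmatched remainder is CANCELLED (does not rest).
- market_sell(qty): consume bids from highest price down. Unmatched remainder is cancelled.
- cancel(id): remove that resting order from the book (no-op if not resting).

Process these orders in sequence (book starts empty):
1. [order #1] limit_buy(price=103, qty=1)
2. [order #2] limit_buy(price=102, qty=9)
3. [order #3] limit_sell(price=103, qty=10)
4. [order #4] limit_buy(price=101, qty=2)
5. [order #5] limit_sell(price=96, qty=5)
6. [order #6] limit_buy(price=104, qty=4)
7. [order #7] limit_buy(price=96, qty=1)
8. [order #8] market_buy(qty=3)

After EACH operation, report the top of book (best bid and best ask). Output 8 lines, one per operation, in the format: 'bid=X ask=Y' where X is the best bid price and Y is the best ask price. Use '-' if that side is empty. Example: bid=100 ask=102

After op 1 [order #1] limit_buy(price=103, qty=1): fills=none; bids=[#1:1@103] asks=[-]
After op 2 [order #2] limit_buy(price=102, qty=9): fills=none; bids=[#1:1@103 #2:9@102] asks=[-]
After op 3 [order #3] limit_sell(price=103, qty=10): fills=#1x#3:1@103; bids=[#2:9@102] asks=[#3:9@103]
After op 4 [order #4] limit_buy(price=101, qty=2): fills=none; bids=[#2:9@102 #4:2@101] asks=[#3:9@103]
After op 5 [order #5] limit_sell(price=96, qty=5): fills=#2x#5:5@102; bids=[#2:4@102 #4:2@101] asks=[#3:9@103]
After op 6 [order #6] limit_buy(price=104, qty=4): fills=#6x#3:4@103; bids=[#2:4@102 #4:2@101] asks=[#3:5@103]
After op 7 [order #7] limit_buy(price=96, qty=1): fills=none; bids=[#2:4@102 #4:2@101 #7:1@96] asks=[#3:5@103]
After op 8 [order #8] market_buy(qty=3): fills=#8x#3:3@103; bids=[#2:4@102 #4:2@101 #7:1@96] asks=[#3:2@103]

Answer: bid=103 ask=-
bid=103 ask=-
bid=102 ask=103
bid=102 ask=103
bid=102 ask=103
bid=102 ask=103
bid=102 ask=103
bid=102 ask=103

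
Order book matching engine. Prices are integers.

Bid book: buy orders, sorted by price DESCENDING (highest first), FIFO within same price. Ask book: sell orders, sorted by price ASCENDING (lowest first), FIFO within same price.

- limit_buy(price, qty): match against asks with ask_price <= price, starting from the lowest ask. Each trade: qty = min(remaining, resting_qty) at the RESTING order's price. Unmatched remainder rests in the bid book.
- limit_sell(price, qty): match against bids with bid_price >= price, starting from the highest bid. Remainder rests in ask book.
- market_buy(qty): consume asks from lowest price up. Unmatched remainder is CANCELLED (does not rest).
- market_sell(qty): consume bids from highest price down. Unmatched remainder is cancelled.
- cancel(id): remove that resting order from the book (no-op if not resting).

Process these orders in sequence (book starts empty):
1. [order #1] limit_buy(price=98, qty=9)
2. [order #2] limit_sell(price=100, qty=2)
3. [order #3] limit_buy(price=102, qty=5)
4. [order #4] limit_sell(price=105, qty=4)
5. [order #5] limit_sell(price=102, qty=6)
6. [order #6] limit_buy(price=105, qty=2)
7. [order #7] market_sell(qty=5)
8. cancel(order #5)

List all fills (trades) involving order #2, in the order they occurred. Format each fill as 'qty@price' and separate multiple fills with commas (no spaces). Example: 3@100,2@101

After op 1 [order #1] limit_buy(price=98, qty=9): fills=none; bids=[#1:9@98] asks=[-]
After op 2 [order #2] limit_sell(price=100, qty=2): fills=none; bids=[#1:9@98] asks=[#2:2@100]
After op 3 [order #3] limit_buy(price=102, qty=5): fills=#3x#2:2@100; bids=[#3:3@102 #1:9@98] asks=[-]
After op 4 [order #4] limit_sell(price=105, qty=4): fills=none; bids=[#3:3@102 #1:9@98] asks=[#4:4@105]
After op 5 [order #5] limit_sell(price=102, qty=6): fills=#3x#5:3@102; bids=[#1:9@98] asks=[#5:3@102 #4:4@105]
After op 6 [order #6] limit_buy(price=105, qty=2): fills=#6x#5:2@102; bids=[#1:9@98] asks=[#5:1@102 #4:4@105]
After op 7 [order #7] market_sell(qty=5): fills=#1x#7:5@98; bids=[#1:4@98] asks=[#5:1@102 #4:4@105]
After op 8 cancel(order #5): fills=none; bids=[#1:4@98] asks=[#4:4@105]

Answer: 2@100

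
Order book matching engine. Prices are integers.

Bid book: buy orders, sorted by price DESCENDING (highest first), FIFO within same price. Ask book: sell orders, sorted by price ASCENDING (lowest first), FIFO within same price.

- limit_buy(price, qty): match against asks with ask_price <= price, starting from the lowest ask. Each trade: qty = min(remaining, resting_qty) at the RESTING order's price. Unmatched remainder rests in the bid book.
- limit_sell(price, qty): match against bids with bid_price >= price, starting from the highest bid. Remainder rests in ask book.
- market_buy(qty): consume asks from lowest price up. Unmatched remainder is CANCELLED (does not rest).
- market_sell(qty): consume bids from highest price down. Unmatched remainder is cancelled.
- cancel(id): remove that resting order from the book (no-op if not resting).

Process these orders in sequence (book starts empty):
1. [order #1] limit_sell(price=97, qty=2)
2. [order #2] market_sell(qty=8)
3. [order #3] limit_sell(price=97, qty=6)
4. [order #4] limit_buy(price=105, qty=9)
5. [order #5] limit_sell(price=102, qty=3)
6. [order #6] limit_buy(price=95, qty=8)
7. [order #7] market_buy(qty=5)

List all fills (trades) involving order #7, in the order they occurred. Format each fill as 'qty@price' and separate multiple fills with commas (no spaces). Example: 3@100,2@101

Answer: 2@102

Derivation:
After op 1 [order #1] limit_sell(price=97, qty=2): fills=none; bids=[-] asks=[#1:2@97]
After op 2 [order #2] market_sell(qty=8): fills=none; bids=[-] asks=[#1:2@97]
After op 3 [order #3] limit_sell(price=97, qty=6): fills=none; bids=[-] asks=[#1:2@97 #3:6@97]
After op 4 [order #4] limit_buy(price=105, qty=9): fills=#4x#1:2@97 #4x#3:6@97; bids=[#4:1@105] asks=[-]
After op 5 [order #5] limit_sell(price=102, qty=3): fills=#4x#5:1@105; bids=[-] asks=[#5:2@102]
After op 6 [order #6] limit_buy(price=95, qty=8): fills=none; bids=[#6:8@95] asks=[#5:2@102]
After op 7 [order #7] market_buy(qty=5): fills=#7x#5:2@102; bids=[#6:8@95] asks=[-]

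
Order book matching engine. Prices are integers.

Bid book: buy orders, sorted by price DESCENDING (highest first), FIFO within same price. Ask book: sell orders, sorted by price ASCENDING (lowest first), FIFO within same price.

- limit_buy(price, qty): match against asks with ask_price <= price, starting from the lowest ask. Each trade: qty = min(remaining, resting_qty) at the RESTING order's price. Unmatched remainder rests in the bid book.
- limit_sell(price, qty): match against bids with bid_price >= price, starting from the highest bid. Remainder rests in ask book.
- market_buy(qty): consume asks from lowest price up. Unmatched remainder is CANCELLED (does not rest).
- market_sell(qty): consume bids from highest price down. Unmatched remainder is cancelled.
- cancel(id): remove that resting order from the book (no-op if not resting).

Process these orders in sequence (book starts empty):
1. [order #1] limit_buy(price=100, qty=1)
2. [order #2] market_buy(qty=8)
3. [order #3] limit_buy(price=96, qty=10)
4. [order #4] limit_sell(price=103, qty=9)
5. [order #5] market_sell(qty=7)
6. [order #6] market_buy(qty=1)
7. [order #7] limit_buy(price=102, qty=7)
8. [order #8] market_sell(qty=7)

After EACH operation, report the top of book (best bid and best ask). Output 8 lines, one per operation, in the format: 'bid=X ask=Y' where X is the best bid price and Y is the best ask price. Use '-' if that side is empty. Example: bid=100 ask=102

After op 1 [order #1] limit_buy(price=100, qty=1): fills=none; bids=[#1:1@100] asks=[-]
After op 2 [order #2] market_buy(qty=8): fills=none; bids=[#1:1@100] asks=[-]
After op 3 [order #3] limit_buy(price=96, qty=10): fills=none; bids=[#1:1@100 #3:10@96] asks=[-]
After op 4 [order #4] limit_sell(price=103, qty=9): fills=none; bids=[#1:1@100 #3:10@96] asks=[#4:9@103]
After op 5 [order #5] market_sell(qty=7): fills=#1x#5:1@100 #3x#5:6@96; bids=[#3:4@96] asks=[#4:9@103]
After op 6 [order #6] market_buy(qty=1): fills=#6x#4:1@103; bids=[#3:4@96] asks=[#4:8@103]
After op 7 [order #7] limit_buy(price=102, qty=7): fills=none; bids=[#7:7@102 #3:4@96] asks=[#4:8@103]
After op 8 [order #8] market_sell(qty=7): fills=#7x#8:7@102; bids=[#3:4@96] asks=[#4:8@103]

Answer: bid=100 ask=-
bid=100 ask=-
bid=100 ask=-
bid=100 ask=103
bid=96 ask=103
bid=96 ask=103
bid=102 ask=103
bid=96 ask=103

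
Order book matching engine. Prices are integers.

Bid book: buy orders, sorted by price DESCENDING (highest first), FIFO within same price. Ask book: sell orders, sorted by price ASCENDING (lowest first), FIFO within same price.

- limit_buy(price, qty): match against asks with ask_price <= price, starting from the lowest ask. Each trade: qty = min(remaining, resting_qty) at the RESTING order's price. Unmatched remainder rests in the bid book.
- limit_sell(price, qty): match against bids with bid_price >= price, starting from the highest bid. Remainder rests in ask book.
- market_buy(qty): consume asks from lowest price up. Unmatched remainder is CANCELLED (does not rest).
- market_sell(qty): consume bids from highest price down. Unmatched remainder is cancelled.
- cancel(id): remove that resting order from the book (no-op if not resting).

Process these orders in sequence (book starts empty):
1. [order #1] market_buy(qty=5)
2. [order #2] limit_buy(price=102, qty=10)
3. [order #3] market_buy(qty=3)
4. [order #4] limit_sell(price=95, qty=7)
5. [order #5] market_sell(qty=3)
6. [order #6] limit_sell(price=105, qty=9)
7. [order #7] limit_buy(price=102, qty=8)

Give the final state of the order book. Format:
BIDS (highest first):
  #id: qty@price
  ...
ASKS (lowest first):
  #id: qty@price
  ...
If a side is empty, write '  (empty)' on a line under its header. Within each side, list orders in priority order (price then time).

Answer: BIDS (highest first):
  #7: 8@102
ASKS (lowest first):
  #6: 9@105

Derivation:
After op 1 [order #1] market_buy(qty=5): fills=none; bids=[-] asks=[-]
After op 2 [order #2] limit_buy(price=102, qty=10): fills=none; bids=[#2:10@102] asks=[-]
After op 3 [order #3] market_buy(qty=3): fills=none; bids=[#2:10@102] asks=[-]
After op 4 [order #4] limit_sell(price=95, qty=7): fills=#2x#4:7@102; bids=[#2:3@102] asks=[-]
After op 5 [order #5] market_sell(qty=3): fills=#2x#5:3@102; bids=[-] asks=[-]
After op 6 [order #6] limit_sell(price=105, qty=9): fills=none; bids=[-] asks=[#6:9@105]
After op 7 [order #7] limit_buy(price=102, qty=8): fills=none; bids=[#7:8@102] asks=[#6:9@105]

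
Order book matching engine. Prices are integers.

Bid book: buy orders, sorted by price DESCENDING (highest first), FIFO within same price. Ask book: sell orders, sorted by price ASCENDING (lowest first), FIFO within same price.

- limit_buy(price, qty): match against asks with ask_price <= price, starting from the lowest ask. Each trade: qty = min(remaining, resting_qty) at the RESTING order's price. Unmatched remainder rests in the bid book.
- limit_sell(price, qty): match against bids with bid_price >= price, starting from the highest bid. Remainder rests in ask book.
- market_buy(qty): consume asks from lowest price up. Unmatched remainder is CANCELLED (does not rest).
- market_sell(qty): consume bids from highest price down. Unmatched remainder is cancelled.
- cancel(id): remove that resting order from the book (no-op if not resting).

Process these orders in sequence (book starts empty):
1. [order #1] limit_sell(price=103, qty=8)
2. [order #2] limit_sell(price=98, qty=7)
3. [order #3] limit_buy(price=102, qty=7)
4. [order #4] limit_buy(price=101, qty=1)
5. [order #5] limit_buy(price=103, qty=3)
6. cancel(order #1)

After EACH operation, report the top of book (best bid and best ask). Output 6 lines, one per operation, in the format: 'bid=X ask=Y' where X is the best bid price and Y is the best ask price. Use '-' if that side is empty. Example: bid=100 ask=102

Answer: bid=- ask=103
bid=- ask=98
bid=- ask=103
bid=101 ask=103
bid=101 ask=103
bid=101 ask=-

Derivation:
After op 1 [order #1] limit_sell(price=103, qty=8): fills=none; bids=[-] asks=[#1:8@103]
After op 2 [order #2] limit_sell(price=98, qty=7): fills=none; bids=[-] asks=[#2:7@98 #1:8@103]
After op 3 [order #3] limit_buy(price=102, qty=7): fills=#3x#2:7@98; bids=[-] asks=[#1:8@103]
After op 4 [order #4] limit_buy(price=101, qty=1): fills=none; bids=[#4:1@101] asks=[#1:8@103]
After op 5 [order #5] limit_buy(price=103, qty=3): fills=#5x#1:3@103; bids=[#4:1@101] asks=[#1:5@103]
After op 6 cancel(order #1): fills=none; bids=[#4:1@101] asks=[-]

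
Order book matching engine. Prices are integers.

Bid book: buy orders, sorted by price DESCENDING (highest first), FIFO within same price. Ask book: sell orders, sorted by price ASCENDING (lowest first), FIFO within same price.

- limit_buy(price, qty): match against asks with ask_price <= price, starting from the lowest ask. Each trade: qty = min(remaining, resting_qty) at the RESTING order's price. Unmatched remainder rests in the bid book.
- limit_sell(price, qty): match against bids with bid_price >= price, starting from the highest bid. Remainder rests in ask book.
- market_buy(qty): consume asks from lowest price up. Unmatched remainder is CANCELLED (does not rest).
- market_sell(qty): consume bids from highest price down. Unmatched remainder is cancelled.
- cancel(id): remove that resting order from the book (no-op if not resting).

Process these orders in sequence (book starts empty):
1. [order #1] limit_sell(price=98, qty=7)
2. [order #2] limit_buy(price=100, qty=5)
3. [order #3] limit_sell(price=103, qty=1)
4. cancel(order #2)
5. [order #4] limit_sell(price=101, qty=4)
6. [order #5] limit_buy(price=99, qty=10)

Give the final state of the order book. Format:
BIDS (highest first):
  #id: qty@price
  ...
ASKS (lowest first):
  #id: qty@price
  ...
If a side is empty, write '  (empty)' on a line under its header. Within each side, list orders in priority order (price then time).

After op 1 [order #1] limit_sell(price=98, qty=7): fills=none; bids=[-] asks=[#1:7@98]
After op 2 [order #2] limit_buy(price=100, qty=5): fills=#2x#1:5@98; bids=[-] asks=[#1:2@98]
After op 3 [order #3] limit_sell(price=103, qty=1): fills=none; bids=[-] asks=[#1:2@98 #3:1@103]
After op 4 cancel(order #2): fills=none; bids=[-] asks=[#1:2@98 #3:1@103]
After op 5 [order #4] limit_sell(price=101, qty=4): fills=none; bids=[-] asks=[#1:2@98 #4:4@101 #3:1@103]
After op 6 [order #5] limit_buy(price=99, qty=10): fills=#5x#1:2@98; bids=[#5:8@99] asks=[#4:4@101 #3:1@103]

Answer: BIDS (highest first):
  #5: 8@99
ASKS (lowest first):
  #4: 4@101
  #3: 1@103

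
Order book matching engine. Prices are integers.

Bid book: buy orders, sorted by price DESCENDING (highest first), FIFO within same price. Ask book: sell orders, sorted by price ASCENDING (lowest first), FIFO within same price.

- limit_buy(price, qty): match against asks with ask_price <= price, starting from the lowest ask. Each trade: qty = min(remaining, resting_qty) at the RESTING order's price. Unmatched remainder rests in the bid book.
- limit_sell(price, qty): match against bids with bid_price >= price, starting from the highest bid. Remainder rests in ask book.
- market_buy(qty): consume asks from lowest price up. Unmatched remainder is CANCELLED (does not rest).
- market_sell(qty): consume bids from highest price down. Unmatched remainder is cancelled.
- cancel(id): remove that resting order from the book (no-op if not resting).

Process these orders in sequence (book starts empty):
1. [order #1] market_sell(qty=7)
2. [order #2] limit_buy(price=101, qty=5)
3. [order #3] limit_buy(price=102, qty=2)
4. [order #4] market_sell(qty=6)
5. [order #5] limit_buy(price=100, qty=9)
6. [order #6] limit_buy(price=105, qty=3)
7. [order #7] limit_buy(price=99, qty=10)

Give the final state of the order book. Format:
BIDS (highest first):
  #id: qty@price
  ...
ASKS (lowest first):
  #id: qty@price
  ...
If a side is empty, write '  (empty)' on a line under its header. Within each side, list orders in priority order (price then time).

After op 1 [order #1] market_sell(qty=7): fills=none; bids=[-] asks=[-]
After op 2 [order #2] limit_buy(price=101, qty=5): fills=none; bids=[#2:5@101] asks=[-]
After op 3 [order #3] limit_buy(price=102, qty=2): fills=none; bids=[#3:2@102 #2:5@101] asks=[-]
After op 4 [order #4] market_sell(qty=6): fills=#3x#4:2@102 #2x#4:4@101; bids=[#2:1@101] asks=[-]
After op 5 [order #5] limit_buy(price=100, qty=9): fills=none; bids=[#2:1@101 #5:9@100] asks=[-]
After op 6 [order #6] limit_buy(price=105, qty=3): fills=none; bids=[#6:3@105 #2:1@101 #5:9@100] asks=[-]
After op 7 [order #7] limit_buy(price=99, qty=10): fills=none; bids=[#6:3@105 #2:1@101 #5:9@100 #7:10@99] asks=[-]

Answer: BIDS (highest first):
  #6: 3@105
  #2: 1@101
  #5: 9@100
  #7: 10@99
ASKS (lowest first):
  (empty)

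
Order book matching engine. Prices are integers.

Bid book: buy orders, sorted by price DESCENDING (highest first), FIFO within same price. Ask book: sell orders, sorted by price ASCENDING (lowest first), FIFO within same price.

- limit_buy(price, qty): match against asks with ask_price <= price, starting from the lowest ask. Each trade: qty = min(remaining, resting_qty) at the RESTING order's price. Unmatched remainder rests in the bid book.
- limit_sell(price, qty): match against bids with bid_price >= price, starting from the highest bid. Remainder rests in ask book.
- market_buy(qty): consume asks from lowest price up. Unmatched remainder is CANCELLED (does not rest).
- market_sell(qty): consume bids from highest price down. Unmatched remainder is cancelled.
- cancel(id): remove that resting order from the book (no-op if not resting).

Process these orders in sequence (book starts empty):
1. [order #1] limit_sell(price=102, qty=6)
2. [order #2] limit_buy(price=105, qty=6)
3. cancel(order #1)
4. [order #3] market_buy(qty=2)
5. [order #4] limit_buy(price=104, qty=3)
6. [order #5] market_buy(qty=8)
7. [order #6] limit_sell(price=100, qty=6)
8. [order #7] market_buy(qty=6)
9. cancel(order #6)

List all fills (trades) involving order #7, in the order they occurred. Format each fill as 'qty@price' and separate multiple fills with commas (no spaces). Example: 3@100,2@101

Answer: 3@100

Derivation:
After op 1 [order #1] limit_sell(price=102, qty=6): fills=none; bids=[-] asks=[#1:6@102]
After op 2 [order #2] limit_buy(price=105, qty=6): fills=#2x#1:6@102; bids=[-] asks=[-]
After op 3 cancel(order #1): fills=none; bids=[-] asks=[-]
After op 4 [order #3] market_buy(qty=2): fills=none; bids=[-] asks=[-]
After op 5 [order #4] limit_buy(price=104, qty=3): fills=none; bids=[#4:3@104] asks=[-]
After op 6 [order #5] market_buy(qty=8): fills=none; bids=[#4:3@104] asks=[-]
After op 7 [order #6] limit_sell(price=100, qty=6): fills=#4x#6:3@104; bids=[-] asks=[#6:3@100]
After op 8 [order #7] market_buy(qty=6): fills=#7x#6:3@100; bids=[-] asks=[-]
After op 9 cancel(order #6): fills=none; bids=[-] asks=[-]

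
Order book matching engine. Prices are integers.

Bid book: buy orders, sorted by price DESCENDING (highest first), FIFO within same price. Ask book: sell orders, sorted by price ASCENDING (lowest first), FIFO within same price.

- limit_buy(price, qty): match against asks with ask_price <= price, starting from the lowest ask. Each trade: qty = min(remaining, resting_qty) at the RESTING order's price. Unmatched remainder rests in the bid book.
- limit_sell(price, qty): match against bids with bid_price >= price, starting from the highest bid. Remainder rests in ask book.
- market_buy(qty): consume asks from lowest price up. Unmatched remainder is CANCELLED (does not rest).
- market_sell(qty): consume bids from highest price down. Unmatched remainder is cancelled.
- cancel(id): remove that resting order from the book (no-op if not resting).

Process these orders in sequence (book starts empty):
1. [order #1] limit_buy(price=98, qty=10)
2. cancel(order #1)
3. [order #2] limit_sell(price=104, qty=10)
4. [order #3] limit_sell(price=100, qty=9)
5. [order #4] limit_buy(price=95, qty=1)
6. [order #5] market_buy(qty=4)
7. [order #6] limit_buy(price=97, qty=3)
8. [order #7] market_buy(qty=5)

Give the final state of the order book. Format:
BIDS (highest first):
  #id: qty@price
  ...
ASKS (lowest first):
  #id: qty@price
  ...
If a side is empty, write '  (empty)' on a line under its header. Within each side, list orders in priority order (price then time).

After op 1 [order #1] limit_buy(price=98, qty=10): fills=none; bids=[#1:10@98] asks=[-]
After op 2 cancel(order #1): fills=none; bids=[-] asks=[-]
After op 3 [order #2] limit_sell(price=104, qty=10): fills=none; bids=[-] asks=[#2:10@104]
After op 4 [order #3] limit_sell(price=100, qty=9): fills=none; bids=[-] asks=[#3:9@100 #2:10@104]
After op 5 [order #4] limit_buy(price=95, qty=1): fills=none; bids=[#4:1@95] asks=[#3:9@100 #2:10@104]
After op 6 [order #5] market_buy(qty=4): fills=#5x#3:4@100; bids=[#4:1@95] asks=[#3:5@100 #2:10@104]
After op 7 [order #6] limit_buy(price=97, qty=3): fills=none; bids=[#6:3@97 #4:1@95] asks=[#3:5@100 #2:10@104]
After op 8 [order #7] market_buy(qty=5): fills=#7x#3:5@100; bids=[#6:3@97 #4:1@95] asks=[#2:10@104]

Answer: BIDS (highest first):
  #6: 3@97
  #4: 1@95
ASKS (lowest first):
  #2: 10@104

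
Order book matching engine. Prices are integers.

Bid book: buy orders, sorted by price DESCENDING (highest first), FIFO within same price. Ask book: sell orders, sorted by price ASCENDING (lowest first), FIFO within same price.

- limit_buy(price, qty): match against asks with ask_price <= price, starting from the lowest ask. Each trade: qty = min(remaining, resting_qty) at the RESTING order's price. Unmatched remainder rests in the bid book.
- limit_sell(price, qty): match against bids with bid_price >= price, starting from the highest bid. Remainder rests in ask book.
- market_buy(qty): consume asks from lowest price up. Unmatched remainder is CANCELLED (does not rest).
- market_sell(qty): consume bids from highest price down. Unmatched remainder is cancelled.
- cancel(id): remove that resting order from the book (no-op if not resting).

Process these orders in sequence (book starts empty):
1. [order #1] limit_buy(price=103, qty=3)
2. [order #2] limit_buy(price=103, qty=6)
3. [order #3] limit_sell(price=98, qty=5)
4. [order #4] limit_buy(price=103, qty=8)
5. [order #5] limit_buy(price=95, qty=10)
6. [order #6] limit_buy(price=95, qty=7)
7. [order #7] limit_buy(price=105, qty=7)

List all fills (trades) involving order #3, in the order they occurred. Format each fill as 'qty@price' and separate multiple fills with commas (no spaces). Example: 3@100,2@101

Answer: 3@103,2@103

Derivation:
After op 1 [order #1] limit_buy(price=103, qty=3): fills=none; bids=[#1:3@103] asks=[-]
After op 2 [order #2] limit_buy(price=103, qty=6): fills=none; bids=[#1:3@103 #2:6@103] asks=[-]
After op 3 [order #3] limit_sell(price=98, qty=5): fills=#1x#3:3@103 #2x#3:2@103; bids=[#2:4@103] asks=[-]
After op 4 [order #4] limit_buy(price=103, qty=8): fills=none; bids=[#2:4@103 #4:8@103] asks=[-]
After op 5 [order #5] limit_buy(price=95, qty=10): fills=none; bids=[#2:4@103 #4:8@103 #5:10@95] asks=[-]
After op 6 [order #6] limit_buy(price=95, qty=7): fills=none; bids=[#2:4@103 #4:8@103 #5:10@95 #6:7@95] asks=[-]
After op 7 [order #7] limit_buy(price=105, qty=7): fills=none; bids=[#7:7@105 #2:4@103 #4:8@103 #5:10@95 #6:7@95] asks=[-]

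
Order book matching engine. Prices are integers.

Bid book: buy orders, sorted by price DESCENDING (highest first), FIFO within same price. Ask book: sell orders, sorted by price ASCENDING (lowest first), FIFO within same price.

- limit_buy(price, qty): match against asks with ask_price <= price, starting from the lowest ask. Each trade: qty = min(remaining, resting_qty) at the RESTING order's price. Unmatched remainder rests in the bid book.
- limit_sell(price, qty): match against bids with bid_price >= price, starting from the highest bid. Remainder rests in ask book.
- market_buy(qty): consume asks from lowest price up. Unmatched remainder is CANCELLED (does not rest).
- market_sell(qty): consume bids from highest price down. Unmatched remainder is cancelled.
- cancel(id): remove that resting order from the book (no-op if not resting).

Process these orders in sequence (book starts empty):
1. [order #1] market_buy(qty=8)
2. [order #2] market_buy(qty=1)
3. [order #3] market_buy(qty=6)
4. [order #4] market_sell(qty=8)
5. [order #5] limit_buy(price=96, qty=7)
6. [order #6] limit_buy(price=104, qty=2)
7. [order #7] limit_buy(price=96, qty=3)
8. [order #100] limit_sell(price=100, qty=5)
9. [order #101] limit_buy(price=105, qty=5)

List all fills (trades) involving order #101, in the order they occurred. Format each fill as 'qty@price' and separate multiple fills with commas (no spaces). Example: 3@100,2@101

Answer: 3@100

Derivation:
After op 1 [order #1] market_buy(qty=8): fills=none; bids=[-] asks=[-]
After op 2 [order #2] market_buy(qty=1): fills=none; bids=[-] asks=[-]
After op 3 [order #3] market_buy(qty=6): fills=none; bids=[-] asks=[-]
After op 4 [order #4] market_sell(qty=8): fills=none; bids=[-] asks=[-]
After op 5 [order #5] limit_buy(price=96, qty=7): fills=none; bids=[#5:7@96] asks=[-]
After op 6 [order #6] limit_buy(price=104, qty=2): fills=none; bids=[#6:2@104 #5:7@96] asks=[-]
After op 7 [order #7] limit_buy(price=96, qty=3): fills=none; bids=[#6:2@104 #5:7@96 #7:3@96] asks=[-]
After op 8 [order #100] limit_sell(price=100, qty=5): fills=#6x#100:2@104; bids=[#5:7@96 #7:3@96] asks=[#100:3@100]
After op 9 [order #101] limit_buy(price=105, qty=5): fills=#101x#100:3@100; bids=[#101:2@105 #5:7@96 #7:3@96] asks=[-]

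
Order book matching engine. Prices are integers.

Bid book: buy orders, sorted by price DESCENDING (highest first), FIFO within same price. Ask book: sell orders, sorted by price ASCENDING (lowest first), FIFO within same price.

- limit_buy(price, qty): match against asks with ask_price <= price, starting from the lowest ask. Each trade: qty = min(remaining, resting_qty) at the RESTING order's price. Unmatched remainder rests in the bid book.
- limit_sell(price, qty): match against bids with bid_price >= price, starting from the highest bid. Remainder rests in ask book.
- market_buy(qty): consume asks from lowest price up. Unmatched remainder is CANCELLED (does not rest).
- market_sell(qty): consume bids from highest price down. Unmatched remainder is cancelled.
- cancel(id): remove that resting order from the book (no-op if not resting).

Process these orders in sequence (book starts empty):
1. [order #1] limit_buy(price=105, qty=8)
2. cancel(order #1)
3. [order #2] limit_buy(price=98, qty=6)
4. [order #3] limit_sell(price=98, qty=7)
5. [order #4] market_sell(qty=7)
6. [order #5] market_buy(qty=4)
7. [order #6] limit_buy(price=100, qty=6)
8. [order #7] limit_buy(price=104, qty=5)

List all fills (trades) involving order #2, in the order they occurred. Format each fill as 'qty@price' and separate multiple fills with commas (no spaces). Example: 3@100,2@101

After op 1 [order #1] limit_buy(price=105, qty=8): fills=none; bids=[#1:8@105] asks=[-]
After op 2 cancel(order #1): fills=none; bids=[-] asks=[-]
After op 3 [order #2] limit_buy(price=98, qty=6): fills=none; bids=[#2:6@98] asks=[-]
After op 4 [order #3] limit_sell(price=98, qty=7): fills=#2x#3:6@98; bids=[-] asks=[#3:1@98]
After op 5 [order #4] market_sell(qty=7): fills=none; bids=[-] asks=[#3:1@98]
After op 6 [order #5] market_buy(qty=4): fills=#5x#3:1@98; bids=[-] asks=[-]
After op 7 [order #6] limit_buy(price=100, qty=6): fills=none; bids=[#6:6@100] asks=[-]
After op 8 [order #7] limit_buy(price=104, qty=5): fills=none; bids=[#7:5@104 #6:6@100] asks=[-]

Answer: 6@98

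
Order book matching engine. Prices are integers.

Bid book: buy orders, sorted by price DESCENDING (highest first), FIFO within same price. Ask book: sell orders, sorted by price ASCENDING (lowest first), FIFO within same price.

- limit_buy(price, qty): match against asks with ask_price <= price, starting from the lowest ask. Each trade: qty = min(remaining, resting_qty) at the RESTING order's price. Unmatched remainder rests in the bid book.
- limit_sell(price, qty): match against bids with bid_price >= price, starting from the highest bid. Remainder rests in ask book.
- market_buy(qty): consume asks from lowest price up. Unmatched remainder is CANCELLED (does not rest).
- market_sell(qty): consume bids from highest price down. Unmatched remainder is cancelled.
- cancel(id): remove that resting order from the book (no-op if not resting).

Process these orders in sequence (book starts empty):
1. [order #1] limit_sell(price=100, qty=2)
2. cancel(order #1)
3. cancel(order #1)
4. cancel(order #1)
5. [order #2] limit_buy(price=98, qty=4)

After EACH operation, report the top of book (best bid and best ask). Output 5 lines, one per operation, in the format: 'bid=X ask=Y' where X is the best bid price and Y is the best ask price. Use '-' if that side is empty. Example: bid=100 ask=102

Answer: bid=- ask=100
bid=- ask=-
bid=- ask=-
bid=- ask=-
bid=98 ask=-

Derivation:
After op 1 [order #1] limit_sell(price=100, qty=2): fills=none; bids=[-] asks=[#1:2@100]
After op 2 cancel(order #1): fills=none; bids=[-] asks=[-]
After op 3 cancel(order #1): fills=none; bids=[-] asks=[-]
After op 4 cancel(order #1): fills=none; bids=[-] asks=[-]
After op 5 [order #2] limit_buy(price=98, qty=4): fills=none; bids=[#2:4@98] asks=[-]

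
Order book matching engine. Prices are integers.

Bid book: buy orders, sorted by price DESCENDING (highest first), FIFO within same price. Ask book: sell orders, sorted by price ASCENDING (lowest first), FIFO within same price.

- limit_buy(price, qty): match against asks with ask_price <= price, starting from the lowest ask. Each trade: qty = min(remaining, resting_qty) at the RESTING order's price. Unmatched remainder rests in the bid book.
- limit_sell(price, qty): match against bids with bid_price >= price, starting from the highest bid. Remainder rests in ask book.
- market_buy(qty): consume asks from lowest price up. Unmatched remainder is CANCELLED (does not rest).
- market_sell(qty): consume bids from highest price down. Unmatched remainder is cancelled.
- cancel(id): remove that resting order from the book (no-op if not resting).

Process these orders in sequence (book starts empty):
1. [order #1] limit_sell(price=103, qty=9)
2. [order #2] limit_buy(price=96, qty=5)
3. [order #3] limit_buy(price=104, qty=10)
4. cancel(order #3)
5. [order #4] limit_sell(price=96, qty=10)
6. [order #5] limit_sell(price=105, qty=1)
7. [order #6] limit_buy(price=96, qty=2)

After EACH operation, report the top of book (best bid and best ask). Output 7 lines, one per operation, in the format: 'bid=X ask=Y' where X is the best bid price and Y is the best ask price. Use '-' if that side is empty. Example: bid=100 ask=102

After op 1 [order #1] limit_sell(price=103, qty=9): fills=none; bids=[-] asks=[#1:9@103]
After op 2 [order #2] limit_buy(price=96, qty=5): fills=none; bids=[#2:5@96] asks=[#1:9@103]
After op 3 [order #3] limit_buy(price=104, qty=10): fills=#3x#1:9@103; bids=[#3:1@104 #2:5@96] asks=[-]
After op 4 cancel(order #3): fills=none; bids=[#2:5@96] asks=[-]
After op 5 [order #4] limit_sell(price=96, qty=10): fills=#2x#4:5@96; bids=[-] asks=[#4:5@96]
After op 6 [order #5] limit_sell(price=105, qty=1): fills=none; bids=[-] asks=[#4:5@96 #5:1@105]
After op 7 [order #6] limit_buy(price=96, qty=2): fills=#6x#4:2@96; bids=[-] asks=[#4:3@96 #5:1@105]

Answer: bid=- ask=103
bid=96 ask=103
bid=104 ask=-
bid=96 ask=-
bid=- ask=96
bid=- ask=96
bid=- ask=96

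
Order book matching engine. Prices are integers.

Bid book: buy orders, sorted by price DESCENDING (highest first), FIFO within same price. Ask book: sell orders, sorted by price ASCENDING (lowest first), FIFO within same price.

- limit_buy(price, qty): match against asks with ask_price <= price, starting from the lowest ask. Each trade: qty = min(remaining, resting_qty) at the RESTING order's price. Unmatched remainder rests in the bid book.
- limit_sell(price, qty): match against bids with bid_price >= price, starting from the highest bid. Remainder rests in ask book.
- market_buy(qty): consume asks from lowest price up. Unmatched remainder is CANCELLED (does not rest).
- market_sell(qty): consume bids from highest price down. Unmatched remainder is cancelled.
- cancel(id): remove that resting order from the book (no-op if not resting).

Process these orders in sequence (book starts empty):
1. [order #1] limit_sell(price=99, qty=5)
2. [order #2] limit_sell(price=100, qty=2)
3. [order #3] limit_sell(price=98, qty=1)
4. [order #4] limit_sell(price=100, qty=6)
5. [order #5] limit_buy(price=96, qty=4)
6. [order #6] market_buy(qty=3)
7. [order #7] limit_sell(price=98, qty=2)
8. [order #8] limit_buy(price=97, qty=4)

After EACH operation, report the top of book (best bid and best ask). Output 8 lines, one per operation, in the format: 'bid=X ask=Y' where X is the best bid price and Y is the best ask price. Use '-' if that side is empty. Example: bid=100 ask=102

Answer: bid=- ask=99
bid=- ask=99
bid=- ask=98
bid=- ask=98
bid=96 ask=98
bid=96 ask=99
bid=96 ask=98
bid=97 ask=98

Derivation:
After op 1 [order #1] limit_sell(price=99, qty=5): fills=none; bids=[-] asks=[#1:5@99]
After op 2 [order #2] limit_sell(price=100, qty=2): fills=none; bids=[-] asks=[#1:5@99 #2:2@100]
After op 3 [order #3] limit_sell(price=98, qty=1): fills=none; bids=[-] asks=[#3:1@98 #1:5@99 #2:2@100]
After op 4 [order #4] limit_sell(price=100, qty=6): fills=none; bids=[-] asks=[#3:1@98 #1:5@99 #2:2@100 #4:6@100]
After op 5 [order #5] limit_buy(price=96, qty=4): fills=none; bids=[#5:4@96] asks=[#3:1@98 #1:5@99 #2:2@100 #4:6@100]
After op 6 [order #6] market_buy(qty=3): fills=#6x#3:1@98 #6x#1:2@99; bids=[#5:4@96] asks=[#1:3@99 #2:2@100 #4:6@100]
After op 7 [order #7] limit_sell(price=98, qty=2): fills=none; bids=[#5:4@96] asks=[#7:2@98 #1:3@99 #2:2@100 #4:6@100]
After op 8 [order #8] limit_buy(price=97, qty=4): fills=none; bids=[#8:4@97 #5:4@96] asks=[#7:2@98 #1:3@99 #2:2@100 #4:6@100]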